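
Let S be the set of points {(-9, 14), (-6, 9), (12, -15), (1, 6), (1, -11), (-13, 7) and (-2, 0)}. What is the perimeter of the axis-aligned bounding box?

108

Width = max x − min x = 12 − (-13) = 25.
Height = max y − min y = 14 − (-15) = 29.
Perimeter = 2(25 + 29) = 108.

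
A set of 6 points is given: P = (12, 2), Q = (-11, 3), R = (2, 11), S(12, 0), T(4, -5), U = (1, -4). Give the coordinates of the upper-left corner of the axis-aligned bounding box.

x-range [-11, 12], y-range [-5, 11].
The upper-left corner is (-11, 11).

(-11, 11)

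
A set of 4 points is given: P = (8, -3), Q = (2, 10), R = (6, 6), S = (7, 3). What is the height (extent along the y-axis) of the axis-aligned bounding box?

max y = 10, min y = -3, so height = 13.

13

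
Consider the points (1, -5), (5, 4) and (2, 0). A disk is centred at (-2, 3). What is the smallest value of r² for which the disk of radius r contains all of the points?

The required radius is the distance from (-2, 3) to the farthest point.
Squared distances: 73, 50, 25.
Maximum is 73, attained at (1, -5).

73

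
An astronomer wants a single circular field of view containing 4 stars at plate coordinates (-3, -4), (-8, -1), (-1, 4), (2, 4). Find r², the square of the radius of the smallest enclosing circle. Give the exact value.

31.25

The farthest pair is (-8, -1)–(2, 4) with squared distance 125. The circle on this segment as diameter has centre (-3, 1.5) and r² = 125/4 = 31.25.
Check (-3, -4): distance² to centre = 30.25 ≤ 31.25, so it lies inside.
All remaining points lie in this disk, and no smaller disk contains both endpoints, so this is the minimum enclosing circle.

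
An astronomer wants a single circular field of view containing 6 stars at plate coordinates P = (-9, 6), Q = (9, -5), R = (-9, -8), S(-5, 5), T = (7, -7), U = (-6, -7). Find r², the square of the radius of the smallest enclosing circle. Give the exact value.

The minimum enclosing circle of a finite set is fixed by two of the points (as a diameter) or three (as a circumcircle).
The minimum enclosing circle is determined by three boundary points: P, Q, R.
Their circumcentre is (-11/12, -1) with r² = 16465/144.
The farthest remaining point T is at distance² 14209/144 ≤ 16465/144.

16465/144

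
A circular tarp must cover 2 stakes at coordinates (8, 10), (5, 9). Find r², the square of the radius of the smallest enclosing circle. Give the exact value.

The smallest circle enclosing two points has them as diameter endpoints.
Centre = midpoint = (6.5, 9.5); r² = |(8, 10)−(5, 9)|²/4 = 10/4 = 2.5.

2.5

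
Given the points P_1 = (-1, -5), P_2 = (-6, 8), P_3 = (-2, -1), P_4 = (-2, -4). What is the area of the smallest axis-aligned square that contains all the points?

The bounding box has width 5 and height 13.
An axis-aligned square enclosing the set must have side ≥ max(width, height).
So the minimum side is max(5, 13) = 13.
Area = 13² = 169.

169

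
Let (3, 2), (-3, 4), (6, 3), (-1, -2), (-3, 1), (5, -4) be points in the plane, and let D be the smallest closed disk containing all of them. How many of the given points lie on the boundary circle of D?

3

The minimum enclosing circle of a finite set is fixed by two of the points (as a diameter) or three (as a circumcircle).
The minimum enclosing circle is determined by three boundary points: (-3, 4), (6, 3), (5, -4).
Their circumcentre is (1.125, 0.125) with r² = 32.03125.
The farthest remaining point (-3, 1) is at distance² 17.78125 ≤ 32.03125.
The points at distance exactly r from the centre are (-3, 4), (6, 3), (5, -4) — 3 points.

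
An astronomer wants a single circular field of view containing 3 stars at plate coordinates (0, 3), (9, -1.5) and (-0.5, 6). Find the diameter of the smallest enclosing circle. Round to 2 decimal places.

12.10

Call the three points A, B, C in the order given.
Side lengths²: AB² = 101.25, AC² = 9.25, BC² = 146.5.
Since BC² = 146.5 ≥ 101.25 + 9.25 = 110.5, the angle opposite BC is not acute, so the smallest enclosing circle has BC as diameter.
Centre = midpoint of BC = (4.25, 2.25), r² = 146.5/4 = 36.625.
Diameter = 2r = 2√(36.625) ≈ 12.10.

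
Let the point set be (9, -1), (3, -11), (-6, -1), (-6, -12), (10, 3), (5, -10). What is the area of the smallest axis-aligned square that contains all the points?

The bounding box has width 16 and height 15.
An axis-aligned square enclosing the set must have side ≥ max(width, height).
So the minimum side is max(16, 15) = 16.
Area = 16² = 256.

256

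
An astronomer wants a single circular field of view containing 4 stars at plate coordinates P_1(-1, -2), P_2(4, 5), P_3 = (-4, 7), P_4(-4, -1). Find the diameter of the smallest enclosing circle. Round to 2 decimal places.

10.31

The minimum enclosing circle is determined by three boundary points: P_2, P_3, P_4.
Their circumcentre is (-0.75, 3) with r² = 26.5625.
The farthest remaining point P_1 is at distance² 25.0625 ≤ 26.5625.
Diameter = 2r = 2√(26.5625) ≈ 10.31.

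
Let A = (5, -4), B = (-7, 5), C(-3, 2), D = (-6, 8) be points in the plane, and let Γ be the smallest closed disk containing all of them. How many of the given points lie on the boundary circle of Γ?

2

The minimum enclosing circle of a finite set is fixed by two of the points (as a diameter) or three (as a circumcircle).
The farthest pair is A–D with squared distance 265. The circle on this segment as diameter has centre (-0.5, 2) and r² = 265/4 = 66.25.
Check B: distance² to centre = 51.25 ≤ 66.25, so it lies inside.
All remaining points lie in this disk, and no smaller disk contains both endpoints, so this is the minimum enclosing circle.
The points at distance exactly r from the centre are A, D — 2 points.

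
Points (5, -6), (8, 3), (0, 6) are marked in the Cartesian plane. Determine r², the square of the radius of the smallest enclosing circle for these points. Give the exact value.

Call the three points A, B, C in the order given.
Side lengths²: AB² = 90, AC² = 169, BC² = 73.
Since AC² = 169 ≥ 90 + 73 = 163, the angle opposite AC is not acute, so the smallest enclosing circle has AC as diameter.
Centre = midpoint of AC = (2.5, 0), r² = 169/4 = 42.25.

42.25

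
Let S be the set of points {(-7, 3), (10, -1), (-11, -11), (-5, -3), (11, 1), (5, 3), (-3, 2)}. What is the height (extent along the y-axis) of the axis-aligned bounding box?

14

max y = 3, min y = -11, so height = 14.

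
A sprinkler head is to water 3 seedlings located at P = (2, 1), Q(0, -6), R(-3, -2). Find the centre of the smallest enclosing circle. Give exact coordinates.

(37/58, -139/58)

Side lengths²: PQ² = 53, PR² = 34, QR² = 25.
Since PQ² = 53 < 34 + 25 = 59, the triangle is acute, so the smallest enclosing circle is the circumcircle.
Circumcentre = (37/58, -139/58), r² = 22525/1682.
Centre = (37/58, -139/58).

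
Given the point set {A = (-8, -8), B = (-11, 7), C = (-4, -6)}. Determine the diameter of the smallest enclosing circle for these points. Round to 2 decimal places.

Side lengths²: AB² = 234, AC² = 20, BC² = 218.
Since AB² = 234 < 218 + 20 = 238, the triangle is acute, so the smallest enclosing circle is the circumcircle.
Circumcentre = (-102/11, -5/11), r² = 7085/121.
Diameter = 2r = 2√(7085/121) ≈ 15.30.

15.30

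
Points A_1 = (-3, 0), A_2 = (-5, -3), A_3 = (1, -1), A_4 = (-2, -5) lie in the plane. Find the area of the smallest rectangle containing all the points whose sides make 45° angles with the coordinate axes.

24

In coordinates u = x + y, v = x − y the rectangle is axis-aligned; the map (x,y)→(u,v) scales areas by 2.
u-values: -3, -8, 0, -7; range = 0 − (-8) = 8.
v-values: -3, -2, 2, 3; range = 3 − (-3) = 6.
Area = (8 × 6) / 2 = 24.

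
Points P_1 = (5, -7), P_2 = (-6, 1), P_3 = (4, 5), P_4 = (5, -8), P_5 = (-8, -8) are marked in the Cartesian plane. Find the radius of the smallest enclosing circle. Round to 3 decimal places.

8.872

The minimum enclosing circle of a finite set is fixed by two of the points (as a diameter) or three (as a circumcircle).
The minimum enclosing circle is determined by three boundary points: P_3, P_4, P_5.
Their circumcentre is (-1.5, -51/26) with r² = 26605/338.
The farthest remaining point P_1 is at distance² 22861/338 ≤ 26605/338.
r = √(26605/338) ≈ 8.872.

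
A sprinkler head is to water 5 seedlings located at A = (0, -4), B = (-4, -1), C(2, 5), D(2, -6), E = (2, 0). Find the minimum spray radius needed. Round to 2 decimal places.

5.52

A smallest enclosing disk is always determined by at most three of the input points on its boundary.
The minimum enclosing circle is determined by three boundary points: B, C, D.
Their circumcentre is (1.5, -0.5) with r² = 30.5.
The farthest remaining point A is at distance² 14.5 ≤ 30.5.
r = √(30.5) ≈ 5.52.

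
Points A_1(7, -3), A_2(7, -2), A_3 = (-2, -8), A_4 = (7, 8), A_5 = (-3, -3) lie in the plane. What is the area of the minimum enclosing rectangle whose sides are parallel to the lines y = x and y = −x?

137.5

In coordinates u = x + y, v = x − y the rectangle is axis-aligned; the map (x,y)→(u,v) scales areas by 2.
u-values: 4, 5, -10, 15, -6; range = 15 − (-10) = 25.
v-values: 10, 9, 6, -1, 0; range = 10 − (-1) = 11.
Area = (25 × 11) / 2 = 137.5.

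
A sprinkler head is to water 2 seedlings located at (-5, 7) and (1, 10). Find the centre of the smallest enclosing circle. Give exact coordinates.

The smallest circle enclosing two points has them as diameter endpoints.
Centre = midpoint = (-2, 8.5); r² = |(-5, 7)−(1, 10)|²/4 = 45/4 = 11.25.
Centre = (-2, 8.5).

(-2, 8.5)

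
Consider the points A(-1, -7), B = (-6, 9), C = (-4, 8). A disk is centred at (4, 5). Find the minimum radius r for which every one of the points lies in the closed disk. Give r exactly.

13

The required radius is the distance from (4, 5) to the farthest point.
Squared distances: 169, 116, 73.
Maximum is 169, attained at A.
r = √169 = 13.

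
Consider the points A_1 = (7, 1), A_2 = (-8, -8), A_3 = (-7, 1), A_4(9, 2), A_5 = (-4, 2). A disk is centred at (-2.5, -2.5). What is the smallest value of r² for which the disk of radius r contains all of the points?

152.5

The required radius is the distance from (-2.5, -2.5) to the farthest point.
Squared distances: 102.5, 60.5, 32.5, 152.5, 22.5.
Maximum is 152.5, attained at A_4.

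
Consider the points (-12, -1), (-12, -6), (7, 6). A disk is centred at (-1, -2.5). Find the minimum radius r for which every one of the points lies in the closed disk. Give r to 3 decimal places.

11.673

The required radius is the distance from (-1, -2.5) to the farthest point.
Squared distances: 123.25, 133.25, 136.25.
Maximum is 136.25, attained at (7, 6).
r = √(136.25) ≈ 11.673.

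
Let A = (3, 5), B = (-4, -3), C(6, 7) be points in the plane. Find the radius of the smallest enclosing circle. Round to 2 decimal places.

7.07

Side lengths²: AB² = 113, AC² = 13, BC² = 200.
Since BC² = 200 ≥ 113 + 13 = 126, the angle opposite BC is not acute, so the smallest enclosing circle has BC as diameter.
Centre = midpoint of BC = (1, 2), r² = 200/4 = 50.
r = √50 ≈ 7.07.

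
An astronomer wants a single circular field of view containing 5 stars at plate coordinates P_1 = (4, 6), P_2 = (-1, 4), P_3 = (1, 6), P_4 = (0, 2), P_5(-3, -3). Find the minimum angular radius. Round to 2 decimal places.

The minimum enclosing circle of a finite set is fixed by two of the points (as a diameter) or three (as a circumcircle).
The farthest pair is P_1–P_5 with squared distance 130. The circle on this segment as diameter has centre (0.5, 1.5) and r² = 130/4 = 32.5.
Check P_2: distance² to centre = 8.5 ≤ 32.5, so it lies inside.
All remaining points lie in this disk, and no smaller disk contains both endpoints, so this is the minimum enclosing circle.
r = √(32.5) ≈ 5.70.

5.70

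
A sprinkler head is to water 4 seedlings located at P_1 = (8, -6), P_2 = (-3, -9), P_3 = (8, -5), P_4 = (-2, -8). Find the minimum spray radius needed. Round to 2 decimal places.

By Welzl's lemma the MEC is supported by two points (diametrically opposite) or three points (on a circumcircle).
The farthest pair is P_2–P_3 with squared distance 137. The circle on this segment as diameter has centre (2.5, -7) and r² = 137/4 = 34.25.
Check P_1: distance² to centre = 31.25 ≤ 34.25, so it lies inside.
All remaining points lie in this disk, and no smaller disk contains both endpoints, so this is the minimum enclosing circle.
r = √(34.25) ≈ 5.85.

5.85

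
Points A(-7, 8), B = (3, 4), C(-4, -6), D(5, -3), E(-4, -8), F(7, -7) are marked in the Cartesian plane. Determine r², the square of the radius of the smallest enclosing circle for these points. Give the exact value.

105.25

The minimum enclosing circle of a finite set is fixed by two of the points (as a diameter) or three (as a circumcircle).
The farthest pair is A–F with squared distance 421. The circle on this segment as diameter has centre (0, 0.5) and r² = 421/4 = 105.25.
Check B: distance² to centre = 21.25 ≤ 105.25, so it lies inside.
All remaining points lie in this disk, and no smaller disk contains both endpoints, so this is the minimum enclosing circle.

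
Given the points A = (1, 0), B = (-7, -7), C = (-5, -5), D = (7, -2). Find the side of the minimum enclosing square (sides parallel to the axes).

The bounding box has width 14 and height 7.
An axis-aligned square enclosing the set must have side ≥ max(width, height).
So the minimum side is max(14, 7) = 14.

14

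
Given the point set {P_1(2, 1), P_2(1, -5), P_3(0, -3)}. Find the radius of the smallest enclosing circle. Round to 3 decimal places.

3.041

Side lengths²: P_1P_2² = 37, P_1P_3² = 20, P_2P_3² = 5.
Since P_1P_2² = 37 ≥ 20 + 5 = 25, the angle opposite P_1P_2 is not acute, so the smallest enclosing circle has P_1P_2 as diameter.
Centre = midpoint of P_1P_2 = (1.5, -2), r² = 37/4 = 9.25.
r = √(9.25) ≈ 3.041.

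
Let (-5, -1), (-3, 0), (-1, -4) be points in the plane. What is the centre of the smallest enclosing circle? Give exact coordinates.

Call the three points A, B, C in the order given.
Side lengths²: AB² = 5, AC² = 25, BC² = 20.
Since AC² = 25 ≥ 20 + 5 = 25, the angle opposite AC is not acute, so the smallest enclosing circle has AC as diameter.
Centre = midpoint of AC = (-3, -2.5), r² = 25/4 = 6.25.
Centre = (-3, -2.5).

(-3, -2.5)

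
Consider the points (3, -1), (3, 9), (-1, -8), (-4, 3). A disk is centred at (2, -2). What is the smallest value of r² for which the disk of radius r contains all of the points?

The required radius is the distance from (2, -2) to the farthest point.
Squared distances: 2, 122, 45, 61.
Maximum is 122, attained at (3, 9).

122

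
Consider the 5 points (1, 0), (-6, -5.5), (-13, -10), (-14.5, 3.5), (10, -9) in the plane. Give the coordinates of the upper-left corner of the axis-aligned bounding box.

x-range [-14.5, 10], y-range [-10, 3.5].
The upper-left corner is (-14.5, 3.5).

(-14.5, 3.5)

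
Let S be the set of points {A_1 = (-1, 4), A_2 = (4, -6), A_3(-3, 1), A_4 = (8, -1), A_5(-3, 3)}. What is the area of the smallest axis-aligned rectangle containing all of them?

110

x ranges over [-3, 8], width 11.
y ranges over [-6, 4], height 10.
Area = 11 × 10 = 110.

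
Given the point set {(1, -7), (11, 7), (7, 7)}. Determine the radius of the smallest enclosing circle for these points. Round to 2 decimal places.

8.60

Call the three points A, B, C in the order given.
Side lengths²: AB² = 296, AC² = 232, BC² = 16.
Since AB² = 296 ≥ 232 + 16 = 248, the angle opposite AB is not acute, so the smallest enclosing circle has AB as diameter.
Centre = midpoint of AB = (6, 0), r² = 296/4 = 74.
r = √74 ≈ 8.60.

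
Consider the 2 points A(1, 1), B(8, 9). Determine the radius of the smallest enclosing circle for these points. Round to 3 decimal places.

5.315

The smallest circle enclosing two points has them as diameter endpoints.
Centre = midpoint = (4.5, 5); r² = |AB|²/4 = 113/4 = 28.25.
r = √(28.25) ≈ 5.315.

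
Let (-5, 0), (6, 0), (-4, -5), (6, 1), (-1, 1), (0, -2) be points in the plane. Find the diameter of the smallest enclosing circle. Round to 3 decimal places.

11.729

The minimum enclosing circle of a finite set is fixed by two of the points (as a diameter) or three (as a circumcircle).
The minimum enclosing circle is determined by three boundary points: (-5, 0), (-4, -5), (6, 1).
Their circumcentre is (19/28, -41/28) with r² = 13481/392.
The farthest remaining point (6, 0) is at distance² 11941/392 ≤ 13481/392.
Diameter = 2r = 2√(13481/392) ≈ 11.729.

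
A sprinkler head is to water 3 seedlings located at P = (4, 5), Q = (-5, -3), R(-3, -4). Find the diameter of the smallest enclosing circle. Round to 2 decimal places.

Side lengths²: PQ² = 145, PR² = 130, QR² = 5.
Since PQ² = 145 ≥ 130 + 5 = 135, the angle opposite PQ is not acute, so the smallest enclosing circle has PQ as diameter.
Centre = midpoint of PQ = (-0.5, 1), r² = 145/4 = 36.25.
Diameter = 2r = 2√(36.25) ≈ 12.04.

12.04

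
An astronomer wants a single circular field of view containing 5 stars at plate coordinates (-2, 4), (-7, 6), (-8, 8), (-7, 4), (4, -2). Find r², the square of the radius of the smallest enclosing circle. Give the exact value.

61

The minimum enclosing circle of a finite set is fixed by two of the points (as a diameter) or three (as a circumcircle).
The farthest pair is (-8, 8)–(4, -2) with squared distance 244. The circle on this segment as diameter has centre (-2, 3) and r² = 244/4 = 61.
Check (-2, 4): distance² to centre = 1 ≤ 61, so it lies inside.
All remaining points lie in this disk, and no smaller disk contains both endpoints, so this is the minimum enclosing circle.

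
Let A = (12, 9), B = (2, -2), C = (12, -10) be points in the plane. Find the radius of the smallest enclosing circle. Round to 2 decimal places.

9.52

Side lengths²: AB² = 221, AC² = 361, BC² = 164.
Since AC² = 361 < 221 + 164 = 385, the triangle is acute, so the smallest enclosing circle is the circumcircle.
Circumcentre = (11.4, -0.5), r² = 90.61.
r = √(90.61) ≈ 9.52.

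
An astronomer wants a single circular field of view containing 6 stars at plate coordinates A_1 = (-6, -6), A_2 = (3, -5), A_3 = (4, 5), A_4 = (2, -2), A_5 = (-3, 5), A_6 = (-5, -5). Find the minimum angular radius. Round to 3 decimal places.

7.433

The minimum enclosing circle of a finite set is fixed by two of the points (as a diameter) or three (as a circumcircle).
The farthest pair is A_1–A_3 with squared distance 221. The circle on this segment as diameter has centre (-1, -0.5) and r² = 221/4 = 55.25.
Check A_2: distance² to centre = 36.25 ≤ 55.25, so it lies inside.
All remaining points lie in this disk, and no smaller disk contains both endpoints, so this is the minimum enclosing circle.
r = √(55.25) ≈ 7.433.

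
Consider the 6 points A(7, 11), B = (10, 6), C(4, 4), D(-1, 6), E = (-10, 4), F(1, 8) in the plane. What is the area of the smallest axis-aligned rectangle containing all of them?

140

x ranges over [-10, 10], width 20.
y ranges over [4, 11], height 7.
Area = 20 × 7 = 140.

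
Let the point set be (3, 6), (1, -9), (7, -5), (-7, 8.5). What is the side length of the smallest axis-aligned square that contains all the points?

The bounding box has width 14 and height 17.5.
An axis-aligned square enclosing the set must have side ≥ max(width, height).
So the minimum side is max(14, 17.5) = 17.5.

17.5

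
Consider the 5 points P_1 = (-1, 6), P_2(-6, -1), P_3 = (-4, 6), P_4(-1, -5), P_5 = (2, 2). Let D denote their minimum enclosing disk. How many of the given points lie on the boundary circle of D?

The farthest pair is P_3–P_4 with squared distance 130. The circle on this segment as diameter has centre (-2.5, 0.5) and r² = 130/4 = 32.5.
Check P_1: distance² to centre = 32.5 ≤ 32.5, so it lies inside.
All remaining points lie in this disk, and no smaller disk contains both endpoints, so this is the minimum enclosing circle.
The points at distance exactly r from the centre are P_1, P_3, P_4 — 3 points.

3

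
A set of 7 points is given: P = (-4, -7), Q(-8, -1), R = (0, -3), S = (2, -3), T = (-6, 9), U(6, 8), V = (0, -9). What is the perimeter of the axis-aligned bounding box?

Width = max x − min x = 6 − (-8) = 14.
Height = max y − min y = 9 − (-9) = 18.
Perimeter = 2(14 + 18) = 64.

64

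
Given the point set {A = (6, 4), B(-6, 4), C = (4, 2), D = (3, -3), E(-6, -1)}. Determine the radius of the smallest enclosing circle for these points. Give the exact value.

6.5

A smallest enclosing disk is always determined by at most three of the input points on its boundary.
The farthest pair is A–E with squared distance 169. The circle on this segment as diameter has centre (0, 1.5) and r² = 169/4 = 42.25.
Check B: distance² to centre = 42.25 ≤ 42.25, so it lies inside.
All remaining points lie in this disk, and no smaller disk contains both endpoints, so this is the minimum enclosing circle.
r = √(42.25) = 6.5.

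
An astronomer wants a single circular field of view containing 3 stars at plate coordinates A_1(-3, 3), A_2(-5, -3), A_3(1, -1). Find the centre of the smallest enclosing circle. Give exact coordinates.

Side lengths²: A_1A_2² = 40, A_1A_3² = 32, A_2A_3² = 40.
Since A_2A_3² = 40 < 40 + 32 = 72, the triangle is acute, so the smallest enclosing circle is the circumcircle.
Circumcentre = (-2.5, -0.5), r² = 12.5.
Centre = (-2.5, -0.5).

(-2.5, -0.5)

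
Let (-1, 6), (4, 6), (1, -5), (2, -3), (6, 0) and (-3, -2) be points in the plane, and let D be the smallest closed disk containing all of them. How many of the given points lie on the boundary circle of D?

By Welzl's lemma the MEC is supported by two points (diametrically opposite) or three points (on a circumcircle).
The minimum enclosing circle is determined by three boundary points: (-1, 6), (4, 6), (1, -5).
Their circumcentre is (1.5, 17/22) with r² = 8125/242.
The farthest remaining point (-3, -2) is at distance² 6761/242 ≤ 8125/242.
The points at distance exactly r from the centre are (-1, 6), (4, 6), (1, -5) — 3 points.

3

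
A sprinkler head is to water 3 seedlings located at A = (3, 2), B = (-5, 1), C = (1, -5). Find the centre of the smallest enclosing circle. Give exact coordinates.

Side lengths²: AB² = 65, AC² = 53, BC² = 72.
Since BC² = 72 < 65 + 53 = 118, the triangle is acute, so the smallest enclosing circle is the circumcircle.
Circumcentre = (-13/18, -13/18), r² = 3445/162.
Centre = (-13/18, -13/18).

(-13/18, -13/18)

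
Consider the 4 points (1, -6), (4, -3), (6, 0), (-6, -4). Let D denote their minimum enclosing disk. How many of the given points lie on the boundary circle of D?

The farthest pair is (6, 0)–(-6, -4) with squared distance 160. The circle on this segment as diameter has centre (0, -2) and r² = 160/4 = 40.
Check (1, -6): distance² to centre = 17 ≤ 40, so it lies inside.
All remaining points lie in this disk, and no smaller disk contains both endpoints, so this is the minimum enclosing circle.
The points at distance exactly r from the centre are (6, 0), (-6, -4) — 2 points.

2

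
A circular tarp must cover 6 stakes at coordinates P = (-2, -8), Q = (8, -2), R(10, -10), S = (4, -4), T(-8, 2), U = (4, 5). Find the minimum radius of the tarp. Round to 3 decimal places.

10.817

By Welzl's lemma the MEC is supported by two points (diametrically opposite) or three points (on a circumcircle).
The farthest pair is R–T with squared distance 468. The circle on this segment as diameter has centre (1, -4) and r² = 468/4 = 117.
Check P: distance² to centre = 25 ≤ 117, so it lies inside.
All remaining points lie in this disk, and no smaller disk contains both endpoints, so this is the minimum enclosing circle.
r = √117 ≈ 10.817.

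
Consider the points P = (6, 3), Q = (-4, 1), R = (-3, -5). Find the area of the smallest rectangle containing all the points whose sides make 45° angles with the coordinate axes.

68

In coordinates u = x + y, v = x − y the rectangle is axis-aligned; the map (x,y)→(u,v) scales areas by 2.
u-values: 9, -3, -8; range = 9 − (-8) = 17.
v-values: 3, -5, 2; range = 3 − (-5) = 8.
Area = (17 × 8) / 2 = 68.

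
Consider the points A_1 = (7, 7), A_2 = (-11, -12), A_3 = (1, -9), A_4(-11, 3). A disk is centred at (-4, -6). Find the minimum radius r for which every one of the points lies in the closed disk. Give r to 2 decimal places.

The required radius is the distance from (-4, -6) to the farthest point.
Squared distances: 290, 85, 34, 130.
Maximum is 290, attained at A_1.
r = √290 ≈ 17.03.

17.03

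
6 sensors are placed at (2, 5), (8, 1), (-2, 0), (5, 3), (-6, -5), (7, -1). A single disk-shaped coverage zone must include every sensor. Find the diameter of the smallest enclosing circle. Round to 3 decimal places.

A smallest enclosing disk is always determined by at most three of the input points on its boundary.
The farthest pair is (8, 1)–(-6, -5) with squared distance 232. The circle on this segment as diameter has centre (1, -2) and r² = 232/4 = 58.
Check (2, 5): distance² to centre = 50 ≤ 58, so it lies inside.
All remaining points lie in this disk, and no smaller disk contains both endpoints, so this is the minimum enclosing circle.
Diameter = 2r = 2√58 ≈ 15.232.

15.232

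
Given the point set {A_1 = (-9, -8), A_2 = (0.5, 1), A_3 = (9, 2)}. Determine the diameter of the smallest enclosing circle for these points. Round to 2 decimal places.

20.59

Side lengths²: A_1A_2² = 171.25, A_1A_3² = 424, A_2A_3² = 73.25.
Since A_1A_3² = 424 ≥ 171.25 + 73.25 = 244.5, the angle opposite A_1A_3 is not acute, so the smallest enclosing circle has A_1A_3 as diameter.
Centre = midpoint of A_1A_3 = (0, -3), r² = 424/4 = 106.
Diameter = 2r = 2√106 ≈ 20.59.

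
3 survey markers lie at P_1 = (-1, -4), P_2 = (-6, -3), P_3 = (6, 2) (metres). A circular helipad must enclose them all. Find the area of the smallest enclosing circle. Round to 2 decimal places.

132.73

Side lengths²: P_1P_2² = 26, P_1P_3² = 85, P_2P_3² = 169.
Since P_2P_3² = 169 ≥ 85 + 26 = 111, the angle opposite P_2P_3 is not acute, so the smallest enclosing circle has P_2P_3 as diameter.
Centre = midpoint of P_2P_3 = (0, -0.5), r² = 169/4 = 42.25.
Area = π·r² = π·42.25 ≈ 132.73.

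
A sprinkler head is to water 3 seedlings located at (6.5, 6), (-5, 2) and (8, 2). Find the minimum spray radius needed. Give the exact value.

Call the three points A, B, C in the order given.
Side lengths²: AB² = 148.25, AC² = 18.25, BC² = 169.
Since BC² = 169 ≥ 148.25 + 18.25 = 166.5, the angle opposite BC is not acute, so the smallest enclosing circle has BC as diameter.
Centre = midpoint of BC = (1.5, 2), r² = 169/4 = 42.25.
r = √(42.25) = 6.5.

6.5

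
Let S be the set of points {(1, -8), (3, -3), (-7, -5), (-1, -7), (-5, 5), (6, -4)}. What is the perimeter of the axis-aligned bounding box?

52

Width = max x − min x = 6 − (-7) = 13.
Height = max y − min y = 5 − (-8) = 13.
Perimeter = 2(13 + 13) = 52.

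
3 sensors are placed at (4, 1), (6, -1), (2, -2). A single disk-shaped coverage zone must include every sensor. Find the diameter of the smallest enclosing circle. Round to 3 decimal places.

4.205

Call the three points A, B, C in the order given.
Side lengths²: AB² = 8, AC² = 13, BC² = 17.
Since BC² = 17 < 13 + 8 = 21, the triangle is acute, so the smallest enclosing circle is the circumcircle.
Circumcentre = (3.9, -1.1), r² = 4.42.
Diameter = 2r = 2√(4.42) ≈ 4.205.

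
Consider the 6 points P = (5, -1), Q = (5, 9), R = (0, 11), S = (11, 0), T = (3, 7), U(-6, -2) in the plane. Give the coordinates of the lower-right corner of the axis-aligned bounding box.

x-range [-6, 11], y-range [-2, 11].
The lower-right corner is (11, -2).

(11, -2)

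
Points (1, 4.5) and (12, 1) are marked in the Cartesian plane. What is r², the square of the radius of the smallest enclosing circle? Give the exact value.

33.3125

The smallest circle enclosing two points has them as diameter endpoints.
Centre = midpoint = (6.5, 2.75); r² = |(1, 4.5)−(12, 1)|²/4 = 133.25/4 = 33.3125.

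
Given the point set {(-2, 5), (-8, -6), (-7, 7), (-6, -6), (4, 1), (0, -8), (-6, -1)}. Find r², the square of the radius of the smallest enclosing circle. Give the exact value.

68.5

A smallest enclosing disk is always determined by at most three of the input points on its boundary.
The farthest pair is (-7, 7)–(0, -8) with squared distance 274. The circle on this segment as diameter has centre (-3.5, -0.5) and r² = 274/4 = 68.5.
Check (-2, 5): distance² to centre = 32.5 ≤ 68.5, so it lies inside.
All remaining points lie in this disk, and no smaller disk contains both endpoints, so this is the minimum enclosing circle.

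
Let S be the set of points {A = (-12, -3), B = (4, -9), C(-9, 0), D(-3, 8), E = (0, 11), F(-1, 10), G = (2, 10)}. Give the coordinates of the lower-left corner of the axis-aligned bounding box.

(-12, -9)

x-range [-12, 4], y-range [-9, 11].
The lower-left corner is (-12, -9).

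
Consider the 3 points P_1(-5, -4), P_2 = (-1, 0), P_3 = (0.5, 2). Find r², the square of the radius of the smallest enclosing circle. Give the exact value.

16.5625

Side lengths²: P_1P_2² = 32, P_1P_3² = 66.25, P_2P_3² = 6.25.
Since P_1P_3² = 66.25 ≥ 32 + 6.25 = 38.25, the angle opposite P_1P_3 is not acute, so the smallest enclosing circle has P_1P_3 as diameter.
Centre = midpoint of P_1P_3 = (-2.25, -1), r² = 66.25/4 = 16.5625.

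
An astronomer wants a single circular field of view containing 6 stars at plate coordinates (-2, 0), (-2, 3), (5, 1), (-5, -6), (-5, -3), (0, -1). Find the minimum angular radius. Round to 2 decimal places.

The farthest pair is (5, 1)–(-5, -6) with squared distance 149. The circle on this segment as diameter has centre (0, -2.5) and r² = 149/4 = 37.25.
Check (-2, 0): distance² to centre = 10.25 ≤ 37.25, so it lies inside.
All remaining points lie in this disk, and no smaller disk contains both endpoints, so this is the minimum enclosing circle.
r = √(37.25) ≈ 6.10.

6.10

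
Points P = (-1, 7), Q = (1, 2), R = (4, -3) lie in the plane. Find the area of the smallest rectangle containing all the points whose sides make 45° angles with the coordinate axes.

In coordinates u = x + y, v = x − y the rectangle is axis-aligned; the map (x,y)→(u,v) scales areas by 2.
u-values: 6, 3, 1; range = 6 − 1 = 5.
v-values: -8, -1, 7; range = 7 − (-8) = 15.
Area = (5 × 15) / 2 = 37.5.

37.5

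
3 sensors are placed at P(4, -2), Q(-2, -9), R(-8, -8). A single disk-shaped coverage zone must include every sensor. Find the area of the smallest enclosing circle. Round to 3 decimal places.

141.372

Side lengths²: PQ² = 85, PR² = 180, QR² = 37.
Since PR² = 180 ≥ 85 + 37 = 122, the angle opposite PR is not acute, so the smallest enclosing circle has PR as diameter.
Centre = midpoint of PR = (-2, -5), r² = 180/4 = 45.
Area = π·r² = π·45 ≈ 141.372.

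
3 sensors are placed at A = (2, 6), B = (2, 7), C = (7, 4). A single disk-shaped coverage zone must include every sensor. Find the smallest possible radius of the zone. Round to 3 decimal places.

Side lengths²: AB² = 1, AC² = 29, BC² = 34.
Since BC² = 34 ≥ 29 + 1 = 30, the angle opposite BC is not acute, so the smallest enclosing circle has BC as diameter.
Centre = midpoint of BC = (4.5, 5.5), r² = 34/4 = 8.5.
r = √(8.5) ≈ 2.915.

2.915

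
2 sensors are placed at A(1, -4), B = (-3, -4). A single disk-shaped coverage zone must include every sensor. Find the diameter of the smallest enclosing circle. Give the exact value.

4

The smallest circle enclosing two points has them as diameter endpoints.
Centre = midpoint = (-1, -4); r² = |AB|²/4 = 16/4 = 4.
Diameter = 2r = 2√4 = 4.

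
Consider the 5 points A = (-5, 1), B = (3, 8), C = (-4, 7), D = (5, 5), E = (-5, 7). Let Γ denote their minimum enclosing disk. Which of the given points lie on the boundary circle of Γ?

The minimum enclosing circle of a finite set is fixed by two of the points (as a diameter) or three (as a circumcircle).
The minimum enclosing circle is determined by three boundary points: A, D, E.
Their circumcentre is (-0.4, 4) with r² = 30.16.
The farthest remaining point B is at distance² 27.56 ≤ 30.16.
The points at distance exactly r from the centre are A, D, E — 3 points.

A, D, E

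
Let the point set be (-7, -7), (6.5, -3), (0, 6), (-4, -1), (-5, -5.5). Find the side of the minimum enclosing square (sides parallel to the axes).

13.5

The bounding box has width 13.5 and height 13.
An axis-aligned square enclosing the set must have side ≥ max(width, height).
So the minimum side is max(13.5, 13) = 13.5.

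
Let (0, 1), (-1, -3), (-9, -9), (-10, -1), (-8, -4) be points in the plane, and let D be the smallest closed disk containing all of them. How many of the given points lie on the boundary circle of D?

2

The minimum enclosing circle of a finite set is fixed by two of the points (as a diameter) or three (as a circumcircle).
The farthest pair is (0, 1)–(-9, -9) with squared distance 181. The circle on this segment as diameter has centre (-4.5, -4) and r² = 181/4 = 45.25.
Check (-1, -3): distance² to centre = 13.25 ≤ 45.25, so it lies inside.
All remaining points lie in this disk, and no smaller disk contains both endpoints, so this is the minimum enclosing circle.
The points at distance exactly r from the centre are (0, 1), (-9, -9) — 2 points.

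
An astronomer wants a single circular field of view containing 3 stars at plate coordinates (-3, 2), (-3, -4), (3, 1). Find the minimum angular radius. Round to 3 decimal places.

3.959

Call the three points A, B, C in the order given.
Side lengths²: AB² = 36, AC² = 37, BC² = 61.
Since BC² = 61 < 37 + 36 = 73, the triangle is acute, so the smallest enclosing circle is the circumcircle.
Circumcentre = (-5/12, -1), r² = 2257/144.
r = √(2257/144) ≈ 3.959.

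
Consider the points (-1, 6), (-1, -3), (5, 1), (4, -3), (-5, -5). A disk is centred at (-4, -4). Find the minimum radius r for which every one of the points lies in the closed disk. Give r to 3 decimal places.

The required radius is the distance from (-4, -4) to the farthest point.
Squared distances: 109, 10, 106, 65, 2.
Maximum is 109, attained at (-1, 6).
r = √109 ≈ 10.440.

10.440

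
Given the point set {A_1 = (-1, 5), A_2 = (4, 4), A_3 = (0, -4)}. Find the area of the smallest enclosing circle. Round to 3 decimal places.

69.193

Side lengths²: A_1A_2² = 26, A_1A_3² = 82, A_2A_3² = 80.
Since A_1A_3² = 82 < 80 + 26 = 106, the triangle is acute, so the smallest enclosing circle is the circumcircle.
Circumcentre = (8/11, 7/11), r² = 2665/121.
Area = π·r² = π·2665/121 ≈ 69.193.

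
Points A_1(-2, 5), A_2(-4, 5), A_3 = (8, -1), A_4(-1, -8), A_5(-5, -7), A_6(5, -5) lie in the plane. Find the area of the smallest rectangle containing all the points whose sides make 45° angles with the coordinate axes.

180.5

In coordinates u = x + y, v = x − y the rectangle is axis-aligned; the map (x,y)→(u,v) scales areas by 2.
u-values: 3, 1, 7, -9, -12, 0; range = 7 − (-12) = 19.
v-values: -7, -9, 9, 7, 2, 10; range = 10 − (-9) = 19.
Area = (19 × 19) / 2 = 180.5.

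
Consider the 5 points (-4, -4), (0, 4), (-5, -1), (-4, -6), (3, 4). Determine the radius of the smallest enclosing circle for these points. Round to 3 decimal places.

6.103

A smallest enclosing disk is always determined by at most three of the input points on its boundary.
The farthest pair is (-4, -6)–(3, 4) with squared distance 149. The circle on this segment as diameter has centre (-0.5, -1) and r² = 149/4 = 37.25.
Check (-4, -4): distance² to centre = 21.25 ≤ 37.25, so it lies inside.
All remaining points lie in this disk, and no smaller disk contains both endpoints, so this is the minimum enclosing circle.
r = √(37.25) ≈ 6.103.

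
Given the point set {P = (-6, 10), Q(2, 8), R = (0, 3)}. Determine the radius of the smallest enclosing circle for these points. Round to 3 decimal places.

Side lengths²: PQ² = 68, PR² = 85, QR² = 29.
Since PR² = 85 < 68 + 29 = 97, the triangle is acute, so the smallest enclosing circle is the circumcircle.
Circumcentre = (-111/44, 76/11), r² = 41905/1936.
r = √(41905/1936) ≈ 4.652.

4.652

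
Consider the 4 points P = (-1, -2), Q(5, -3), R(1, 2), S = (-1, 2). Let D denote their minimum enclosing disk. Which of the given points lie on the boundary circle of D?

Q, S

By Welzl's lemma the MEC is supported by two points (diametrically opposite) or three points (on a circumcircle).
The farthest pair is Q–S with squared distance 61. The circle on this segment as diameter has centre (2, -0.5) and r² = 61/4 = 15.25.
Check P: distance² to centre = 11.25 ≤ 15.25, so it lies inside.
All remaining points lie in this disk, and no smaller disk contains both endpoints, so this is the minimum enclosing circle.
The points at distance exactly r from the centre are Q, S — 2 points.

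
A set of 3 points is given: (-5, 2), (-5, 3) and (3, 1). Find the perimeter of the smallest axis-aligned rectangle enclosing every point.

Width = max x − min x = 3 − (-5) = 8.
Height = max y − min y = 3 − 1 = 2.
Perimeter = 2(8 + 2) = 20.

20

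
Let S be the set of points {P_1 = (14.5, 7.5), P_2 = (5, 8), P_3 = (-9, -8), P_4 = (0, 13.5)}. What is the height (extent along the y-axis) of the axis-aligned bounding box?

max y = 13.5, min y = -8, so height = 21.5.

21.5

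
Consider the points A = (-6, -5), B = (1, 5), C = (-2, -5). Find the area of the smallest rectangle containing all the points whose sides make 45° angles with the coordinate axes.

In coordinates u = x + y, v = x − y the rectangle is axis-aligned; the map (x,y)→(u,v) scales areas by 2.
u-values: -11, 6, -7; range = 6 − (-11) = 17.
v-values: -1, -4, 3; range = 3 − (-4) = 7.
Area = (17 × 7) / 2 = 59.5.

59.5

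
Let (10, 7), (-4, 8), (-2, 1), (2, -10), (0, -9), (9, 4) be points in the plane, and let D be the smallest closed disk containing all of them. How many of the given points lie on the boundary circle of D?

3

A smallest enclosing disk is always determined by at most three of the input points on its boundary.
The minimum enclosing circle is determined by three boundary points: (10, 7), (-4, 8), (2, -10).
Their circumcentre is (203/82, 13/82) with r² = 347705/3362.
The farthest remaining point (0, -9) is at distance² 302605/3362 ≤ 347705/3362.
The points at distance exactly r from the centre are (10, 7), (-4, 8), (2, -10) — 3 points.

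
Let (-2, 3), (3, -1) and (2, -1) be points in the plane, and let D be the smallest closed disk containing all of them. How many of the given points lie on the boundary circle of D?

2

Call the three points A, B, C in the order given.
Side lengths²: AB² = 41, AC² = 32, BC² = 1.
Since AB² = 41 ≥ 32 + 1 = 33, the angle opposite AB is not acute, so the smallest enclosing circle has AB as diameter.
Centre = midpoint of AB = (0.5, 1), r² = 41/4 = 10.25.
The points at distance exactly r from the centre are (-2, 3), (3, -1) — 2 points.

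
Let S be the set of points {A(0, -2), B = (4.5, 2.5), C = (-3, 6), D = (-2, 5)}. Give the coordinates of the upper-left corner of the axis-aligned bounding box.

x-range [-3, 4.5], y-range [-2, 6].
The upper-left corner is (-3, 6).

(-3, 6)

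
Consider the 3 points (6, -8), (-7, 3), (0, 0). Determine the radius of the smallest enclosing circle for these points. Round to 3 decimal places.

8.515

Call the three points A, B, C in the order given.
Side lengths²: AB² = 290, AC² = 100, BC² = 58.
Since AB² = 290 ≥ 100 + 58 = 158, the angle opposite AB is not acute, so the smallest enclosing circle has AB as diameter.
Centre = midpoint of AB = (-0.5, -2.5), r² = 290/4 = 72.5.
r = √(72.5) ≈ 8.515.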